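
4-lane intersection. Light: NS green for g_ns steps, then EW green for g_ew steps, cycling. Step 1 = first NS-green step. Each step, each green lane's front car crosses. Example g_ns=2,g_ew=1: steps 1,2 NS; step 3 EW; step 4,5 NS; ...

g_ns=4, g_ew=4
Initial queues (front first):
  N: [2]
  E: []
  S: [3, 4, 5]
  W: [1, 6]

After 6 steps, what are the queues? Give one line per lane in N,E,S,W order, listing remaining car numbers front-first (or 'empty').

Step 1 [NS]: N:car2-GO,E:wait,S:car3-GO,W:wait | queues: N=0 E=0 S=2 W=2
Step 2 [NS]: N:empty,E:wait,S:car4-GO,W:wait | queues: N=0 E=0 S=1 W=2
Step 3 [NS]: N:empty,E:wait,S:car5-GO,W:wait | queues: N=0 E=0 S=0 W=2
Step 4 [NS]: N:empty,E:wait,S:empty,W:wait | queues: N=0 E=0 S=0 W=2
Step 5 [EW]: N:wait,E:empty,S:wait,W:car1-GO | queues: N=0 E=0 S=0 W=1
Step 6 [EW]: N:wait,E:empty,S:wait,W:car6-GO | queues: N=0 E=0 S=0 W=0

N: empty
E: empty
S: empty
W: empty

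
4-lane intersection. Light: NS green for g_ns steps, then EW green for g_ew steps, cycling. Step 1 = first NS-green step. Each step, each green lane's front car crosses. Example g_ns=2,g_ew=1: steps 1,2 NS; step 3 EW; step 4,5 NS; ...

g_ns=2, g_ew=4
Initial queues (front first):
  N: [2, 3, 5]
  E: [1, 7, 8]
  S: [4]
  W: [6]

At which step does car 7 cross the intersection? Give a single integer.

Step 1 [NS]: N:car2-GO,E:wait,S:car4-GO,W:wait | queues: N=2 E=3 S=0 W=1
Step 2 [NS]: N:car3-GO,E:wait,S:empty,W:wait | queues: N=1 E=3 S=0 W=1
Step 3 [EW]: N:wait,E:car1-GO,S:wait,W:car6-GO | queues: N=1 E=2 S=0 W=0
Step 4 [EW]: N:wait,E:car7-GO,S:wait,W:empty | queues: N=1 E=1 S=0 W=0
Step 5 [EW]: N:wait,E:car8-GO,S:wait,W:empty | queues: N=1 E=0 S=0 W=0
Step 6 [EW]: N:wait,E:empty,S:wait,W:empty | queues: N=1 E=0 S=0 W=0
Step 7 [NS]: N:car5-GO,E:wait,S:empty,W:wait | queues: N=0 E=0 S=0 W=0
Car 7 crosses at step 4

4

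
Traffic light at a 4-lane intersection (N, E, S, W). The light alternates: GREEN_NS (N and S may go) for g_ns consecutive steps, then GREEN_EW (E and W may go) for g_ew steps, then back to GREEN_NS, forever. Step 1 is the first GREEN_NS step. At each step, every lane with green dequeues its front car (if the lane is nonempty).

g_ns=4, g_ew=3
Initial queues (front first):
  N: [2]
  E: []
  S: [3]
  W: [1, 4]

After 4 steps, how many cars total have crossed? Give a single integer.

Step 1 [NS]: N:car2-GO,E:wait,S:car3-GO,W:wait | queues: N=0 E=0 S=0 W=2
Step 2 [NS]: N:empty,E:wait,S:empty,W:wait | queues: N=0 E=0 S=0 W=2
Step 3 [NS]: N:empty,E:wait,S:empty,W:wait | queues: N=0 E=0 S=0 W=2
Step 4 [NS]: N:empty,E:wait,S:empty,W:wait | queues: N=0 E=0 S=0 W=2
Cars crossed by step 4: 2

Answer: 2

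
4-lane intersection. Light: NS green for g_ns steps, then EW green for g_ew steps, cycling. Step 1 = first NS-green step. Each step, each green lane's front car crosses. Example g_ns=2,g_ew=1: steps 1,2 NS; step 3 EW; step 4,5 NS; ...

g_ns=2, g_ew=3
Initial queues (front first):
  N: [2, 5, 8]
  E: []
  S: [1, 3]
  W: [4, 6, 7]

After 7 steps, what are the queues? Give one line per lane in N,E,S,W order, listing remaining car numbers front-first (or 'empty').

Step 1 [NS]: N:car2-GO,E:wait,S:car1-GO,W:wait | queues: N=2 E=0 S=1 W=3
Step 2 [NS]: N:car5-GO,E:wait,S:car3-GO,W:wait | queues: N=1 E=0 S=0 W=3
Step 3 [EW]: N:wait,E:empty,S:wait,W:car4-GO | queues: N=1 E=0 S=0 W=2
Step 4 [EW]: N:wait,E:empty,S:wait,W:car6-GO | queues: N=1 E=0 S=0 W=1
Step 5 [EW]: N:wait,E:empty,S:wait,W:car7-GO | queues: N=1 E=0 S=0 W=0
Step 6 [NS]: N:car8-GO,E:wait,S:empty,W:wait | queues: N=0 E=0 S=0 W=0

N: empty
E: empty
S: empty
W: empty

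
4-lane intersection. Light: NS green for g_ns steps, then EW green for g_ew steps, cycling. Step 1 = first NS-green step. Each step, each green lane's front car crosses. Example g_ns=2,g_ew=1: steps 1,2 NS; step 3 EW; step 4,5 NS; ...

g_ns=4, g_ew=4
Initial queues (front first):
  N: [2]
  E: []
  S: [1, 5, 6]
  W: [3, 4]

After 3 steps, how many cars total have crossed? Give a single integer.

Answer: 4

Derivation:
Step 1 [NS]: N:car2-GO,E:wait,S:car1-GO,W:wait | queues: N=0 E=0 S=2 W=2
Step 2 [NS]: N:empty,E:wait,S:car5-GO,W:wait | queues: N=0 E=0 S=1 W=2
Step 3 [NS]: N:empty,E:wait,S:car6-GO,W:wait | queues: N=0 E=0 S=0 W=2
Cars crossed by step 3: 4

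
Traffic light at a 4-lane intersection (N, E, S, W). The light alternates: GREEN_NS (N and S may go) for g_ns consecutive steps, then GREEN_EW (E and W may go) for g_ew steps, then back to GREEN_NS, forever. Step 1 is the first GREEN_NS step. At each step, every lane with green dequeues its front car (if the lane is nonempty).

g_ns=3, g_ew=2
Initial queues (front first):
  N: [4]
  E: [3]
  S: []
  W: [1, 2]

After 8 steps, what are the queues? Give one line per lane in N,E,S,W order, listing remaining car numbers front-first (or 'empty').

Step 1 [NS]: N:car4-GO,E:wait,S:empty,W:wait | queues: N=0 E=1 S=0 W=2
Step 2 [NS]: N:empty,E:wait,S:empty,W:wait | queues: N=0 E=1 S=0 W=2
Step 3 [NS]: N:empty,E:wait,S:empty,W:wait | queues: N=0 E=1 S=0 W=2
Step 4 [EW]: N:wait,E:car3-GO,S:wait,W:car1-GO | queues: N=0 E=0 S=0 W=1
Step 5 [EW]: N:wait,E:empty,S:wait,W:car2-GO | queues: N=0 E=0 S=0 W=0

N: empty
E: empty
S: empty
W: empty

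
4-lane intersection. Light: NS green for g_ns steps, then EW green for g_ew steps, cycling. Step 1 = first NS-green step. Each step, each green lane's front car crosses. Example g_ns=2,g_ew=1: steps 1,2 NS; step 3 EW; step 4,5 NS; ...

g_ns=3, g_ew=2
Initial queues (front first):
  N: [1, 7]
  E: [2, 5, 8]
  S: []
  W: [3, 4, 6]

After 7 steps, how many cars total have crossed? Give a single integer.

Step 1 [NS]: N:car1-GO,E:wait,S:empty,W:wait | queues: N=1 E=3 S=0 W=3
Step 2 [NS]: N:car7-GO,E:wait,S:empty,W:wait | queues: N=0 E=3 S=0 W=3
Step 3 [NS]: N:empty,E:wait,S:empty,W:wait | queues: N=0 E=3 S=0 W=3
Step 4 [EW]: N:wait,E:car2-GO,S:wait,W:car3-GO | queues: N=0 E=2 S=0 W=2
Step 5 [EW]: N:wait,E:car5-GO,S:wait,W:car4-GO | queues: N=0 E=1 S=0 W=1
Step 6 [NS]: N:empty,E:wait,S:empty,W:wait | queues: N=0 E=1 S=0 W=1
Step 7 [NS]: N:empty,E:wait,S:empty,W:wait | queues: N=0 E=1 S=0 W=1
Cars crossed by step 7: 6

Answer: 6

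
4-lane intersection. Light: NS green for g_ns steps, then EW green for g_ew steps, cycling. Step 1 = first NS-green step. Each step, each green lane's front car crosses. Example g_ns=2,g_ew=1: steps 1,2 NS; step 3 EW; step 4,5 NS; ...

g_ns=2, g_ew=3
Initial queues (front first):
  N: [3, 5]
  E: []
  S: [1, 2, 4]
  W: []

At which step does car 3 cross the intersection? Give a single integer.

Step 1 [NS]: N:car3-GO,E:wait,S:car1-GO,W:wait | queues: N=1 E=0 S=2 W=0
Step 2 [NS]: N:car5-GO,E:wait,S:car2-GO,W:wait | queues: N=0 E=0 S=1 W=0
Step 3 [EW]: N:wait,E:empty,S:wait,W:empty | queues: N=0 E=0 S=1 W=0
Step 4 [EW]: N:wait,E:empty,S:wait,W:empty | queues: N=0 E=0 S=1 W=0
Step 5 [EW]: N:wait,E:empty,S:wait,W:empty | queues: N=0 E=0 S=1 W=0
Step 6 [NS]: N:empty,E:wait,S:car4-GO,W:wait | queues: N=0 E=0 S=0 W=0
Car 3 crosses at step 1

1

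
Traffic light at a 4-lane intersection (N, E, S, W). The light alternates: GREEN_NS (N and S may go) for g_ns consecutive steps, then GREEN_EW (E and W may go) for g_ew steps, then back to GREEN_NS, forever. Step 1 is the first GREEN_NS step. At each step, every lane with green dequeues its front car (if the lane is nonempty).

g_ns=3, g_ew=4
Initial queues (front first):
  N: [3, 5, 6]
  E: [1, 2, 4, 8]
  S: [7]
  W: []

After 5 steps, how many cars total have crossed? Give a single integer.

Step 1 [NS]: N:car3-GO,E:wait,S:car7-GO,W:wait | queues: N=2 E=4 S=0 W=0
Step 2 [NS]: N:car5-GO,E:wait,S:empty,W:wait | queues: N=1 E=4 S=0 W=0
Step 3 [NS]: N:car6-GO,E:wait,S:empty,W:wait | queues: N=0 E=4 S=0 W=0
Step 4 [EW]: N:wait,E:car1-GO,S:wait,W:empty | queues: N=0 E=3 S=0 W=0
Step 5 [EW]: N:wait,E:car2-GO,S:wait,W:empty | queues: N=0 E=2 S=0 W=0
Cars crossed by step 5: 6

Answer: 6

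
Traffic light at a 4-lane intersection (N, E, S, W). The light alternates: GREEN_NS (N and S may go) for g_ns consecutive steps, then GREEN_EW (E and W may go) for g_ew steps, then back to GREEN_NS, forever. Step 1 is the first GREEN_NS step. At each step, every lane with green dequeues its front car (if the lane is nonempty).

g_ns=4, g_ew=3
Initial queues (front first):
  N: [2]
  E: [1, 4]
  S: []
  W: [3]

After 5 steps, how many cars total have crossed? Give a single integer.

Answer: 3

Derivation:
Step 1 [NS]: N:car2-GO,E:wait,S:empty,W:wait | queues: N=0 E=2 S=0 W=1
Step 2 [NS]: N:empty,E:wait,S:empty,W:wait | queues: N=0 E=2 S=0 W=1
Step 3 [NS]: N:empty,E:wait,S:empty,W:wait | queues: N=0 E=2 S=0 W=1
Step 4 [NS]: N:empty,E:wait,S:empty,W:wait | queues: N=0 E=2 S=0 W=1
Step 5 [EW]: N:wait,E:car1-GO,S:wait,W:car3-GO | queues: N=0 E=1 S=0 W=0
Cars crossed by step 5: 3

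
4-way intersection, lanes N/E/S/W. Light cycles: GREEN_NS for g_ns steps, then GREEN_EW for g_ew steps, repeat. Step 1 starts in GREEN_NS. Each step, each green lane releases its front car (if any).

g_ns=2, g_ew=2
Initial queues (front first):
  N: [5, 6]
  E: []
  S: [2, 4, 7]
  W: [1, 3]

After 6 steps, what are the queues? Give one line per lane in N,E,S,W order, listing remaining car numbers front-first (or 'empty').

Step 1 [NS]: N:car5-GO,E:wait,S:car2-GO,W:wait | queues: N=1 E=0 S=2 W=2
Step 2 [NS]: N:car6-GO,E:wait,S:car4-GO,W:wait | queues: N=0 E=0 S=1 W=2
Step 3 [EW]: N:wait,E:empty,S:wait,W:car1-GO | queues: N=0 E=0 S=1 W=1
Step 4 [EW]: N:wait,E:empty,S:wait,W:car3-GO | queues: N=0 E=0 S=1 W=0
Step 5 [NS]: N:empty,E:wait,S:car7-GO,W:wait | queues: N=0 E=0 S=0 W=0

N: empty
E: empty
S: empty
W: empty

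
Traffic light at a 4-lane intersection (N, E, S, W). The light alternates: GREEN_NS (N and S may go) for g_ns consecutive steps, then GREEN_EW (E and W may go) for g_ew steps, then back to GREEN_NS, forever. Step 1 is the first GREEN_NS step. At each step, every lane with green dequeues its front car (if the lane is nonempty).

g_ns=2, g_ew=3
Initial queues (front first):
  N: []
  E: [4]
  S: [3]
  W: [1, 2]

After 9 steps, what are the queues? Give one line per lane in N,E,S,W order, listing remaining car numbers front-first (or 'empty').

Step 1 [NS]: N:empty,E:wait,S:car3-GO,W:wait | queues: N=0 E=1 S=0 W=2
Step 2 [NS]: N:empty,E:wait,S:empty,W:wait | queues: N=0 E=1 S=0 W=2
Step 3 [EW]: N:wait,E:car4-GO,S:wait,W:car1-GO | queues: N=0 E=0 S=0 W=1
Step 4 [EW]: N:wait,E:empty,S:wait,W:car2-GO | queues: N=0 E=0 S=0 W=0

N: empty
E: empty
S: empty
W: empty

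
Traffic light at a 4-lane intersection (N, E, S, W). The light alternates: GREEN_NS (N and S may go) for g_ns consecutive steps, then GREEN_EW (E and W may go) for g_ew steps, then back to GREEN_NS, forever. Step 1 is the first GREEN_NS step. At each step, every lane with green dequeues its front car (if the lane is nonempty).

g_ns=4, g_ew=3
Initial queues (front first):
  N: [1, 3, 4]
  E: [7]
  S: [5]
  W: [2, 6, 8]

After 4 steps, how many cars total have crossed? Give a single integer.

Answer: 4

Derivation:
Step 1 [NS]: N:car1-GO,E:wait,S:car5-GO,W:wait | queues: N=2 E=1 S=0 W=3
Step 2 [NS]: N:car3-GO,E:wait,S:empty,W:wait | queues: N=1 E=1 S=0 W=3
Step 3 [NS]: N:car4-GO,E:wait,S:empty,W:wait | queues: N=0 E=1 S=0 W=3
Step 4 [NS]: N:empty,E:wait,S:empty,W:wait | queues: N=0 E=1 S=0 W=3
Cars crossed by step 4: 4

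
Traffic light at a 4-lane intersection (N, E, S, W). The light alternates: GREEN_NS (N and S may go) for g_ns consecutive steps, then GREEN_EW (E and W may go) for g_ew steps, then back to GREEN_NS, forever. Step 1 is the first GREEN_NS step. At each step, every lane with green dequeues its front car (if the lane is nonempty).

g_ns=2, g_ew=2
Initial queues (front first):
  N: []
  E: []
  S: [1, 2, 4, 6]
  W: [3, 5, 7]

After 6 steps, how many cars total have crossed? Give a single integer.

Answer: 6

Derivation:
Step 1 [NS]: N:empty,E:wait,S:car1-GO,W:wait | queues: N=0 E=0 S=3 W=3
Step 2 [NS]: N:empty,E:wait,S:car2-GO,W:wait | queues: N=0 E=0 S=2 W=3
Step 3 [EW]: N:wait,E:empty,S:wait,W:car3-GO | queues: N=0 E=0 S=2 W=2
Step 4 [EW]: N:wait,E:empty,S:wait,W:car5-GO | queues: N=0 E=0 S=2 W=1
Step 5 [NS]: N:empty,E:wait,S:car4-GO,W:wait | queues: N=0 E=0 S=1 W=1
Step 6 [NS]: N:empty,E:wait,S:car6-GO,W:wait | queues: N=0 E=0 S=0 W=1
Cars crossed by step 6: 6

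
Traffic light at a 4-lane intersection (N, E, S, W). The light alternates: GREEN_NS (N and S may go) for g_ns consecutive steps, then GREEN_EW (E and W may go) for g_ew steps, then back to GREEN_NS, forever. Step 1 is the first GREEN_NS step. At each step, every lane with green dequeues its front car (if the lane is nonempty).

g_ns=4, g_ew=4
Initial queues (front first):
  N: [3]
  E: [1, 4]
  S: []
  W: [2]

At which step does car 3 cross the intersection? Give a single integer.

Step 1 [NS]: N:car3-GO,E:wait,S:empty,W:wait | queues: N=0 E=2 S=0 W=1
Step 2 [NS]: N:empty,E:wait,S:empty,W:wait | queues: N=0 E=2 S=0 W=1
Step 3 [NS]: N:empty,E:wait,S:empty,W:wait | queues: N=0 E=2 S=0 W=1
Step 4 [NS]: N:empty,E:wait,S:empty,W:wait | queues: N=0 E=2 S=0 W=1
Step 5 [EW]: N:wait,E:car1-GO,S:wait,W:car2-GO | queues: N=0 E=1 S=0 W=0
Step 6 [EW]: N:wait,E:car4-GO,S:wait,W:empty | queues: N=0 E=0 S=0 W=0
Car 3 crosses at step 1

1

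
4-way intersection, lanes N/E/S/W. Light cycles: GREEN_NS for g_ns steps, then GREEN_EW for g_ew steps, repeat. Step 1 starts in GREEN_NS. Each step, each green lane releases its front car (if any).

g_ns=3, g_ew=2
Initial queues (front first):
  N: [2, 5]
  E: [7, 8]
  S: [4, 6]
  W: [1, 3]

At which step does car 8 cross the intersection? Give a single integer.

Step 1 [NS]: N:car2-GO,E:wait,S:car4-GO,W:wait | queues: N=1 E=2 S=1 W=2
Step 2 [NS]: N:car5-GO,E:wait,S:car6-GO,W:wait | queues: N=0 E=2 S=0 W=2
Step 3 [NS]: N:empty,E:wait,S:empty,W:wait | queues: N=0 E=2 S=0 W=2
Step 4 [EW]: N:wait,E:car7-GO,S:wait,W:car1-GO | queues: N=0 E=1 S=0 W=1
Step 5 [EW]: N:wait,E:car8-GO,S:wait,W:car3-GO | queues: N=0 E=0 S=0 W=0
Car 8 crosses at step 5

5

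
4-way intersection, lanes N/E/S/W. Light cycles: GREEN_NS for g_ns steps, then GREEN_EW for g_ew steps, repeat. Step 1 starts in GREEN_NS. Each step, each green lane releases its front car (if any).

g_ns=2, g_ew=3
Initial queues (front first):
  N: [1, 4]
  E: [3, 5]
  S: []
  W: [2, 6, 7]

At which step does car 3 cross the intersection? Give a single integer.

Step 1 [NS]: N:car1-GO,E:wait,S:empty,W:wait | queues: N=1 E=2 S=0 W=3
Step 2 [NS]: N:car4-GO,E:wait,S:empty,W:wait | queues: N=0 E=2 S=0 W=3
Step 3 [EW]: N:wait,E:car3-GO,S:wait,W:car2-GO | queues: N=0 E=1 S=0 W=2
Step 4 [EW]: N:wait,E:car5-GO,S:wait,W:car6-GO | queues: N=0 E=0 S=0 W=1
Step 5 [EW]: N:wait,E:empty,S:wait,W:car7-GO | queues: N=0 E=0 S=0 W=0
Car 3 crosses at step 3

3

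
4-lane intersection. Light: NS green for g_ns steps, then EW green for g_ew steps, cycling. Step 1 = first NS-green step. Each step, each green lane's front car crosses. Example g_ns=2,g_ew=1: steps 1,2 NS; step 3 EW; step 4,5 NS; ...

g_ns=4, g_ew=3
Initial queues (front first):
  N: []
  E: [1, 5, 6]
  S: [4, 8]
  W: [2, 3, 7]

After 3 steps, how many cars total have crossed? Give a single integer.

Answer: 2

Derivation:
Step 1 [NS]: N:empty,E:wait,S:car4-GO,W:wait | queues: N=0 E=3 S=1 W=3
Step 2 [NS]: N:empty,E:wait,S:car8-GO,W:wait | queues: N=0 E=3 S=0 W=3
Step 3 [NS]: N:empty,E:wait,S:empty,W:wait | queues: N=0 E=3 S=0 W=3
Cars crossed by step 3: 2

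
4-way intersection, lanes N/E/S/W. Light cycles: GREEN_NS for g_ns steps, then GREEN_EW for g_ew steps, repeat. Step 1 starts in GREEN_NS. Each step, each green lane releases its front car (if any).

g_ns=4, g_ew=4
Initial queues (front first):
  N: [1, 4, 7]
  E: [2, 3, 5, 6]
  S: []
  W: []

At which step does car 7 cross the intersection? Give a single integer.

Step 1 [NS]: N:car1-GO,E:wait,S:empty,W:wait | queues: N=2 E=4 S=0 W=0
Step 2 [NS]: N:car4-GO,E:wait,S:empty,W:wait | queues: N=1 E=4 S=0 W=0
Step 3 [NS]: N:car7-GO,E:wait,S:empty,W:wait | queues: N=0 E=4 S=0 W=0
Step 4 [NS]: N:empty,E:wait,S:empty,W:wait | queues: N=0 E=4 S=0 W=0
Step 5 [EW]: N:wait,E:car2-GO,S:wait,W:empty | queues: N=0 E=3 S=0 W=0
Step 6 [EW]: N:wait,E:car3-GO,S:wait,W:empty | queues: N=0 E=2 S=0 W=0
Step 7 [EW]: N:wait,E:car5-GO,S:wait,W:empty | queues: N=0 E=1 S=0 W=0
Step 8 [EW]: N:wait,E:car6-GO,S:wait,W:empty | queues: N=0 E=0 S=0 W=0
Car 7 crosses at step 3

3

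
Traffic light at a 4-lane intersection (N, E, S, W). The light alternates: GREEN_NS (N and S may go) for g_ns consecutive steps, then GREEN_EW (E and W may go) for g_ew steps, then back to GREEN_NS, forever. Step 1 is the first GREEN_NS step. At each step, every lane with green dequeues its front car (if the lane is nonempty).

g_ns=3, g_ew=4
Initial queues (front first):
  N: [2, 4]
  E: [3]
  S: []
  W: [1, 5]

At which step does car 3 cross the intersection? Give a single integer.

Step 1 [NS]: N:car2-GO,E:wait,S:empty,W:wait | queues: N=1 E=1 S=0 W=2
Step 2 [NS]: N:car4-GO,E:wait,S:empty,W:wait | queues: N=0 E=1 S=0 W=2
Step 3 [NS]: N:empty,E:wait,S:empty,W:wait | queues: N=0 E=1 S=0 W=2
Step 4 [EW]: N:wait,E:car3-GO,S:wait,W:car1-GO | queues: N=0 E=0 S=0 W=1
Step 5 [EW]: N:wait,E:empty,S:wait,W:car5-GO | queues: N=0 E=0 S=0 W=0
Car 3 crosses at step 4

4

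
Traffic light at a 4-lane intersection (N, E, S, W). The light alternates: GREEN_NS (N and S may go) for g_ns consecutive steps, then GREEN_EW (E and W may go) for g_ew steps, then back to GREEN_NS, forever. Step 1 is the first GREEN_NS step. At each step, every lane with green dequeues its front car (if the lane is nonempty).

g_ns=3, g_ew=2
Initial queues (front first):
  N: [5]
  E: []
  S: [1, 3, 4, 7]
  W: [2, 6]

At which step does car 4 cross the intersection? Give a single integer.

Step 1 [NS]: N:car5-GO,E:wait,S:car1-GO,W:wait | queues: N=0 E=0 S=3 W=2
Step 2 [NS]: N:empty,E:wait,S:car3-GO,W:wait | queues: N=0 E=0 S=2 W=2
Step 3 [NS]: N:empty,E:wait,S:car4-GO,W:wait | queues: N=0 E=0 S=1 W=2
Step 4 [EW]: N:wait,E:empty,S:wait,W:car2-GO | queues: N=0 E=0 S=1 W=1
Step 5 [EW]: N:wait,E:empty,S:wait,W:car6-GO | queues: N=0 E=0 S=1 W=0
Step 6 [NS]: N:empty,E:wait,S:car7-GO,W:wait | queues: N=0 E=0 S=0 W=0
Car 4 crosses at step 3

3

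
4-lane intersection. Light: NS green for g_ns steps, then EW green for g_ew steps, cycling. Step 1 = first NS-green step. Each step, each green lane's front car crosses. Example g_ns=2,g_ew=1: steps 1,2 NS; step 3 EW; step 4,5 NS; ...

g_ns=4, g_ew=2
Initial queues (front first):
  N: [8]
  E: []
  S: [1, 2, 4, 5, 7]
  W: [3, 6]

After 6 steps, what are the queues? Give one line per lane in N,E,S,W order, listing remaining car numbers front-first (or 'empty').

Step 1 [NS]: N:car8-GO,E:wait,S:car1-GO,W:wait | queues: N=0 E=0 S=4 W=2
Step 2 [NS]: N:empty,E:wait,S:car2-GO,W:wait | queues: N=0 E=0 S=3 W=2
Step 3 [NS]: N:empty,E:wait,S:car4-GO,W:wait | queues: N=0 E=0 S=2 W=2
Step 4 [NS]: N:empty,E:wait,S:car5-GO,W:wait | queues: N=0 E=0 S=1 W=2
Step 5 [EW]: N:wait,E:empty,S:wait,W:car3-GO | queues: N=0 E=0 S=1 W=1
Step 6 [EW]: N:wait,E:empty,S:wait,W:car6-GO | queues: N=0 E=0 S=1 W=0

N: empty
E: empty
S: 7
W: empty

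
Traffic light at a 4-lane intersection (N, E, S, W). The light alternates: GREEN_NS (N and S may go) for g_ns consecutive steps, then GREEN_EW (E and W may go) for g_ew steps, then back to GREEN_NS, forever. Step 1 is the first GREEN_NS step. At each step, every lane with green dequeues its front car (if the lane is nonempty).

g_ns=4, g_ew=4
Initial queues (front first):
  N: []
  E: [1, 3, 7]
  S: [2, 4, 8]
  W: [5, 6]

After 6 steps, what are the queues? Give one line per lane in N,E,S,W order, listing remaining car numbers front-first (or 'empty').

Step 1 [NS]: N:empty,E:wait,S:car2-GO,W:wait | queues: N=0 E=3 S=2 W=2
Step 2 [NS]: N:empty,E:wait,S:car4-GO,W:wait | queues: N=0 E=3 S=1 W=2
Step 3 [NS]: N:empty,E:wait,S:car8-GO,W:wait | queues: N=0 E=3 S=0 W=2
Step 4 [NS]: N:empty,E:wait,S:empty,W:wait | queues: N=0 E=3 S=0 W=2
Step 5 [EW]: N:wait,E:car1-GO,S:wait,W:car5-GO | queues: N=0 E=2 S=0 W=1
Step 6 [EW]: N:wait,E:car3-GO,S:wait,W:car6-GO | queues: N=0 E=1 S=0 W=0

N: empty
E: 7
S: empty
W: empty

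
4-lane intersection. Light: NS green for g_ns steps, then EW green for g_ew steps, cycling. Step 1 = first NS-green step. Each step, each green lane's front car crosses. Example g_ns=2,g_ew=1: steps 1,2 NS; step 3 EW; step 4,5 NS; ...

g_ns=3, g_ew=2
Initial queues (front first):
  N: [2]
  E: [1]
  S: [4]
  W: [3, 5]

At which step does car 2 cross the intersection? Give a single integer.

Step 1 [NS]: N:car2-GO,E:wait,S:car4-GO,W:wait | queues: N=0 E=1 S=0 W=2
Step 2 [NS]: N:empty,E:wait,S:empty,W:wait | queues: N=0 E=1 S=0 W=2
Step 3 [NS]: N:empty,E:wait,S:empty,W:wait | queues: N=0 E=1 S=0 W=2
Step 4 [EW]: N:wait,E:car1-GO,S:wait,W:car3-GO | queues: N=0 E=0 S=0 W=1
Step 5 [EW]: N:wait,E:empty,S:wait,W:car5-GO | queues: N=0 E=0 S=0 W=0
Car 2 crosses at step 1

1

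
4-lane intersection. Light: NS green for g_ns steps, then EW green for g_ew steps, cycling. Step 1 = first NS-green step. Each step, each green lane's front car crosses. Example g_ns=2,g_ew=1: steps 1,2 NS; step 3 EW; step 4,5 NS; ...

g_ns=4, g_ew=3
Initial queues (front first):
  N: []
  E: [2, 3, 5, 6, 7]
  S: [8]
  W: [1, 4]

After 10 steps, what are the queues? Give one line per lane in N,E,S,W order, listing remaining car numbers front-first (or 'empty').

Step 1 [NS]: N:empty,E:wait,S:car8-GO,W:wait | queues: N=0 E=5 S=0 W=2
Step 2 [NS]: N:empty,E:wait,S:empty,W:wait | queues: N=0 E=5 S=0 W=2
Step 3 [NS]: N:empty,E:wait,S:empty,W:wait | queues: N=0 E=5 S=0 W=2
Step 4 [NS]: N:empty,E:wait,S:empty,W:wait | queues: N=0 E=5 S=0 W=2
Step 5 [EW]: N:wait,E:car2-GO,S:wait,W:car1-GO | queues: N=0 E=4 S=0 W=1
Step 6 [EW]: N:wait,E:car3-GO,S:wait,W:car4-GO | queues: N=0 E=3 S=0 W=0
Step 7 [EW]: N:wait,E:car5-GO,S:wait,W:empty | queues: N=0 E=2 S=0 W=0
Step 8 [NS]: N:empty,E:wait,S:empty,W:wait | queues: N=0 E=2 S=0 W=0
Step 9 [NS]: N:empty,E:wait,S:empty,W:wait | queues: N=0 E=2 S=0 W=0
Step 10 [NS]: N:empty,E:wait,S:empty,W:wait | queues: N=0 E=2 S=0 W=0

N: empty
E: 6 7
S: empty
W: empty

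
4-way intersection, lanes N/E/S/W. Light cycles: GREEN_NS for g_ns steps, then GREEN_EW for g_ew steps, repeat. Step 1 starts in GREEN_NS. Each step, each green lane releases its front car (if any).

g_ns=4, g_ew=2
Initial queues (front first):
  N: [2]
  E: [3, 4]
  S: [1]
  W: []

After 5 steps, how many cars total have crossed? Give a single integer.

Step 1 [NS]: N:car2-GO,E:wait,S:car1-GO,W:wait | queues: N=0 E=2 S=0 W=0
Step 2 [NS]: N:empty,E:wait,S:empty,W:wait | queues: N=0 E=2 S=0 W=0
Step 3 [NS]: N:empty,E:wait,S:empty,W:wait | queues: N=0 E=2 S=0 W=0
Step 4 [NS]: N:empty,E:wait,S:empty,W:wait | queues: N=0 E=2 S=0 W=0
Step 5 [EW]: N:wait,E:car3-GO,S:wait,W:empty | queues: N=0 E=1 S=0 W=0
Cars crossed by step 5: 3

Answer: 3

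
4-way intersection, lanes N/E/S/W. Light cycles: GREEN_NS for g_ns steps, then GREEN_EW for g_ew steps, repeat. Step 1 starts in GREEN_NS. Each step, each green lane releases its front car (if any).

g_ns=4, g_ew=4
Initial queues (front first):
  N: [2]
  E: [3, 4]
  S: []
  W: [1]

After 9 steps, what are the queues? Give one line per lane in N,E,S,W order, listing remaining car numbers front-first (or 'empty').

Step 1 [NS]: N:car2-GO,E:wait,S:empty,W:wait | queues: N=0 E=2 S=0 W=1
Step 2 [NS]: N:empty,E:wait,S:empty,W:wait | queues: N=0 E=2 S=0 W=1
Step 3 [NS]: N:empty,E:wait,S:empty,W:wait | queues: N=0 E=2 S=0 W=1
Step 4 [NS]: N:empty,E:wait,S:empty,W:wait | queues: N=0 E=2 S=0 W=1
Step 5 [EW]: N:wait,E:car3-GO,S:wait,W:car1-GO | queues: N=0 E=1 S=0 W=0
Step 6 [EW]: N:wait,E:car4-GO,S:wait,W:empty | queues: N=0 E=0 S=0 W=0

N: empty
E: empty
S: empty
W: empty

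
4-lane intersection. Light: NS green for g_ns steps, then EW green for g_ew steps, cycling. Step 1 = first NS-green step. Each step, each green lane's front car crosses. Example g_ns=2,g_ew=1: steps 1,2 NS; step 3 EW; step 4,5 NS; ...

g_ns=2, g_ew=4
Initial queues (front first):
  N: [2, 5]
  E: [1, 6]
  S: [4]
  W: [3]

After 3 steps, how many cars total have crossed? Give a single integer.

Step 1 [NS]: N:car2-GO,E:wait,S:car4-GO,W:wait | queues: N=1 E=2 S=0 W=1
Step 2 [NS]: N:car5-GO,E:wait,S:empty,W:wait | queues: N=0 E=2 S=0 W=1
Step 3 [EW]: N:wait,E:car1-GO,S:wait,W:car3-GO | queues: N=0 E=1 S=0 W=0
Cars crossed by step 3: 5

Answer: 5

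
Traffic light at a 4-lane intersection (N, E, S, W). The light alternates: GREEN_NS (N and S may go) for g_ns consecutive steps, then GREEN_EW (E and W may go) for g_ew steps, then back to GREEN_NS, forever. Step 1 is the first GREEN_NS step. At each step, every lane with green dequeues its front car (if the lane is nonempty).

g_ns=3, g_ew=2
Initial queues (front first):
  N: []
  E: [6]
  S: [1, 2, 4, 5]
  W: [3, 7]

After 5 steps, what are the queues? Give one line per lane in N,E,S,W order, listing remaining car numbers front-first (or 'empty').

Step 1 [NS]: N:empty,E:wait,S:car1-GO,W:wait | queues: N=0 E=1 S=3 W=2
Step 2 [NS]: N:empty,E:wait,S:car2-GO,W:wait | queues: N=0 E=1 S=2 W=2
Step 3 [NS]: N:empty,E:wait,S:car4-GO,W:wait | queues: N=0 E=1 S=1 W=2
Step 4 [EW]: N:wait,E:car6-GO,S:wait,W:car3-GO | queues: N=0 E=0 S=1 W=1
Step 5 [EW]: N:wait,E:empty,S:wait,W:car7-GO | queues: N=0 E=0 S=1 W=0

N: empty
E: empty
S: 5
W: empty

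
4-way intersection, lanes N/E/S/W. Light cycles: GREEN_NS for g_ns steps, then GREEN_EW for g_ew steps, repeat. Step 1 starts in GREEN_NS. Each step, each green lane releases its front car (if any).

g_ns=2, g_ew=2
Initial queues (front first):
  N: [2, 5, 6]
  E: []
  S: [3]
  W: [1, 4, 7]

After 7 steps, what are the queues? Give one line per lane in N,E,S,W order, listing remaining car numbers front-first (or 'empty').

Step 1 [NS]: N:car2-GO,E:wait,S:car3-GO,W:wait | queues: N=2 E=0 S=0 W=3
Step 2 [NS]: N:car5-GO,E:wait,S:empty,W:wait | queues: N=1 E=0 S=0 W=3
Step 3 [EW]: N:wait,E:empty,S:wait,W:car1-GO | queues: N=1 E=0 S=0 W=2
Step 4 [EW]: N:wait,E:empty,S:wait,W:car4-GO | queues: N=1 E=0 S=0 W=1
Step 5 [NS]: N:car6-GO,E:wait,S:empty,W:wait | queues: N=0 E=0 S=0 W=1
Step 6 [NS]: N:empty,E:wait,S:empty,W:wait | queues: N=0 E=0 S=0 W=1
Step 7 [EW]: N:wait,E:empty,S:wait,W:car7-GO | queues: N=0 E=0 S=0 W=0

N: empty
E: empty
S: empty
W: empty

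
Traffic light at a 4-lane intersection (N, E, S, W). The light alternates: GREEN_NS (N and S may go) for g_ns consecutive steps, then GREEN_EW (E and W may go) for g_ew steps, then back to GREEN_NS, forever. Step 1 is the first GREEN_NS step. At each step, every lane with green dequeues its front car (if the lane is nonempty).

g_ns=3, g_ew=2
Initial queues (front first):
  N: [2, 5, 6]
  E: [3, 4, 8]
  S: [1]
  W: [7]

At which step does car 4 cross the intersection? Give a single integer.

Step 1 [NS]: N:car2-GO,E:wait,S:car1-GO,W:wait | queues: N=2 E=3 S=0 W=1
Step 2 [NS]: N:car5-GO,E:wait,S:empty,W:wait | queues: N=1 E=3 S=0 W=1
Step 3 [NS]: N:car6-GO,E:wait,S:empty,W:wait | queues: N=0 E=3 S=0 W=1
Step 4 [EW]: N:wait,E:car3-GO,S:wait,W:car7-GO | queues: N=0 E=2 S=0 W=0
Step 5 [EW]: N:wait,E:car4-GO,S:wait,W:empty | queues: N=0 E=1 S=0 W=0
Step 6 [NS]: N:empty,E:wait,S:empty,W:wait | queues: N=0 E=1 S=0 W=0
Step 7 [NS]: N:empty,E:wait,S:empty,W:wait | queues: N=0 E=1 S=0 W=0
Step 8 [NS]: N:empty,E:wait,S:empty,W:wait | queues: N=0 E=1 S=0 W=0
Step 9 [EW]: N:wait,E:car8-GO,S:wait,W:empty | queues: N=0 E=0 S=0 W=0
Car 4 crosses at step 5

5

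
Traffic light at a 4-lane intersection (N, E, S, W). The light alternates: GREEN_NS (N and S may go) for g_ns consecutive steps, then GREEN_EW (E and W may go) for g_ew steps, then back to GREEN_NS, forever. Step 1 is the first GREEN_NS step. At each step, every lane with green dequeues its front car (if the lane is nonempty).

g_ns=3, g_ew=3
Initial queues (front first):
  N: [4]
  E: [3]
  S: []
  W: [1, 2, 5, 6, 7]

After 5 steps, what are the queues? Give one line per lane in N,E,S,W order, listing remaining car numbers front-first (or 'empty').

Step 1 [NS]: N:car4-GO,E:wait,S:empty,W:wait | queues: N=0 E=1 S=0 W=5
Step 2 [NS]: N:empty,E:wait,S:empty,W:wait | queues: N=0 E=1 S=0 W=5
Step 3 [NS]: N:empty,E:wait,S:empty,W:wait | queues: N=0 E=1 S=0 W=5
Step 4 [EW]: N:wait,E:car3-GO,S:wait,W:car1-GO | queues: N=0 E=0 S=0 W=4
Step 5 [EW]: N:wait,E:empty,S:wait,W:car2-GO | queues: N=0 E=0 S=0 W=3

N: empty
E: empty
S: empty
W: 5 6 7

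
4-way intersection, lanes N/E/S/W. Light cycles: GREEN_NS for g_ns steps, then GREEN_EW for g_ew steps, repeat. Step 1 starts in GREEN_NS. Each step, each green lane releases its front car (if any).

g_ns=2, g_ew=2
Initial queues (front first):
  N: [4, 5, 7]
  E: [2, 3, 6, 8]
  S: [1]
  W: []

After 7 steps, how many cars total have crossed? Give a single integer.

Answer: 7

Derivation:
Step 1 [NS]: N:car4-GO,E:wait,S:car1-GO,W:wait | queues: N=2 E=4 S=0 W=0
Step 2 [NS]: N:car5-GO,E:wait,S:empty,W:wait | queues: N=1 E=4 S=0 W=0
Step 3 [EW]: N:wait,E:car2-GO,S:wait,W:empty | queues: N=1 E=3 S=0 W=0
Step 4 [EW]: N:wait,E:car3-GO,S:wait,W:empty | queues: N=1 E=2 S=0 W=0
Step 5 [NS]: N:car7-GO,E:wait,S:empty,W:wait | queues: N=0 E=2 S=0 W=0
Step 6 [NS]: N:empty,E:wait,S:empty,W:wait | queues: N=0 E=2 S=0 W=0
Step 7 [EW]: N:wait,E:car6-GO,S:wait,W:empty | queues: N=0 E=1 S=0 W=0
Cars crossed by step 7: 7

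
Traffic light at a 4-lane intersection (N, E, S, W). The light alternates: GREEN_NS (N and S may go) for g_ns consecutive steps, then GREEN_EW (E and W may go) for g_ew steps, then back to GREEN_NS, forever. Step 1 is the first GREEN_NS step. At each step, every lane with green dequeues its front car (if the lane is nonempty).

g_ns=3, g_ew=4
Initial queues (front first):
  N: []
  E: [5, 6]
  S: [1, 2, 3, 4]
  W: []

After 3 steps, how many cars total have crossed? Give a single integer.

Answer: 3

Derivation:
Step 1 [NS]: N:empty,E:wait,S:car1-GO,W:wait | queues: N=0 E=2 S=3 W=0
Step 2 [NS]: N:empty,E:wait,S:car2-GO,W:wait | queues: N=0 E=2 S=2 W=0
Step 3 [NS]: N:empty,E:wait,S:car3-GO,W:wait | queues: N=0 E=2 S=1 W=0
Cars crossed by step 3: 3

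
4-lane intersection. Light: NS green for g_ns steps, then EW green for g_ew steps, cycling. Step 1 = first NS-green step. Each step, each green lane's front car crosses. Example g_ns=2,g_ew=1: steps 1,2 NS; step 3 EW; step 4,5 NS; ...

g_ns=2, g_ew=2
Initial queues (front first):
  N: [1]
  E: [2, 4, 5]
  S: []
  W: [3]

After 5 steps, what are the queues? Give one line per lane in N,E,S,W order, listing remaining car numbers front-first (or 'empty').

Step 1 [NS]: N:car1-GO,E:wait,S:empty,W:wait | queues: N=0 E=3 S=0 W=1
Step 2 [NS]: N:empty,E:wait,S:empty,W:wait | queues: N=0 E=3 S=0 W=1
Step 3 [EW]: N:wait,E:car2-GO,S:wait,W:car3-GO | queues: N=0 E=2 S=0 W=0
Step 4 [EW]: N:wait,E:car4-GO,S:wait,W:empty | queues: N=0 E=1 S=0 W=0
Step 5 [NS]: N:empty,E:wait,S:empty,W:wait | queues: N=0 E=1 S=0 W=0

N: empty
E: 5
S: empty
W: empty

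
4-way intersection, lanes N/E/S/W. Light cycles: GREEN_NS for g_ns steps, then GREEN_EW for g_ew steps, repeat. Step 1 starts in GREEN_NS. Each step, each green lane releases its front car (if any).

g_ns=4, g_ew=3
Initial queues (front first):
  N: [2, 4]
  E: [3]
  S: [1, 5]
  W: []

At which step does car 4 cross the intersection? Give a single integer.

Step 1 [NS]: N:car2-GO,E:wait,S:car1-GO,W:wait | queues: N=1 E=1 S=1 W=0
Step 2 [NS]: N:car4-GO,E:wait,S:car5-GO,W:wait | queues: N=0 E=1 S=0 W=0
Step 3 [NS]: N:empty,E:wait,S:empty,W:wait | queues: N=0 E=1 S=0 W=0
Step 4 [NS]: N:empty,E:wait,S:empty,W:wait | queues: N=0 E=1 S=0 W=0
Step 5 [EW]: N:wait,E:car3-GO,S:wait,W:empty | queues: N=0 E=0 S=0 W=0
Car 4 crosses at step 2

2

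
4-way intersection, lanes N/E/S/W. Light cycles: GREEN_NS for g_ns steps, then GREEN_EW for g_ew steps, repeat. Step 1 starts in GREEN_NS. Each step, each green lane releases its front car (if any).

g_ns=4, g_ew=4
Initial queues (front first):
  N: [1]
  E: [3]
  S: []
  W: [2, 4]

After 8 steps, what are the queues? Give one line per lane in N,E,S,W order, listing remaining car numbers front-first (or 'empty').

Step 1 [NS]: N:car1-GO,E:wait,S:empty,W:wait | queues: N=0 E=1 S=0 W=2
Step 2 [NS]: N:empty,E:wait,S:empty,W:wait | queues: N=0 E=1 S=0 W=2
Step 3 [NS]: N:empty,E:wait,S:empty,W:wait | queues: N=0 E=1 S=0 W=2
Step 4 [NS]: N:empty,E:wait,S:empty,W:wait | queues: N=0 E=1 S=0 W=2
Step 5 [EW]: N:wait,E:car3-GO,S:wait,W:car2-GO | queues: N=0 E=0 S=0 W=1
Step 6 [EW]: N:wait,E:empty,S:wait,W:car4-GO | queues: N=0 E=0 S=0 W=0

N: empty
E: empty
S: empty
W: empty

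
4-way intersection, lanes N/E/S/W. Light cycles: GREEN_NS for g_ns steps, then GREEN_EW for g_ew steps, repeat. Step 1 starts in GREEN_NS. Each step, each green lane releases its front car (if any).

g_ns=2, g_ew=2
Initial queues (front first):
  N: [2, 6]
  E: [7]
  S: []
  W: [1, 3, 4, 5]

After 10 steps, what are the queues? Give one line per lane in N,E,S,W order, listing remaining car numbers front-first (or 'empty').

Step 1 [NS]: N:car2-GO,E:wait,S:empty,W:wait | queues: N=1 E=1 S=0 W=4
Step 2 [NS]: N:car6-GO,E:wait,S:empty,W:wait | queues: N=0 E=1 S=0 W=4
Step 3 [EW]: N:wait,E:car7-GO,S:wait,W:car1-GO | queues: N=0 E=0 S=0 W=3
Step 4 [EW]: N:wait,E:empty,S:wait,W:car3-GO | queues: N=0 E=0 S=0 W=2
Step 5 [NS]: N:empty,E:wait,S:empty,W:wait | queues: N=0 E=0 S=0 W=2
Step 6 [NS]: N:empty,E:wait,S:empty,W:wait | queues: N=0 E=0 S=0 W=2
Step 7 [EW]: N:wait,E:empty,S:wait,W:car4-GO | queues: N=0 E=0 S=0 W=1
Step 8 [EW]: N:wait,E:empty,S:wait,W:car5-GO | queues: N=0 E=0 S=0 W=0

N: empty
E: empty
S: empty
W: empty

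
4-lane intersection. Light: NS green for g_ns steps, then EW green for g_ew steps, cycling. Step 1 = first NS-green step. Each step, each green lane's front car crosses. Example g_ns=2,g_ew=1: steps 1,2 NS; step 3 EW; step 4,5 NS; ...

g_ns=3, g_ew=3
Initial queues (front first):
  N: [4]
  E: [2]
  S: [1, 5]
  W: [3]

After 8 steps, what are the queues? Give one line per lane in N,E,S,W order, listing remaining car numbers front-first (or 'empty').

Step 1 [NS]: N:car4-GO,E:wait,S:car1-GO,W:wait | queues: N=0 E=1 S=1 W=1
Step 2 [NS]: N:empty,E:wait,S:car5-GO,W:wait | queues: N=0 E=1 S=0 W=1
Step 3 [NS]: N:empty,E:wait,S:empty,W:wait | queues: N=0 E=1 S=0 W=1
Step 4 [EW]: N:wait,E:car2-GO,S:wait,W:car3-GO | queues: N=0 E=0 S=0 W=0

N: empty
E: empty
S: empty
W: empty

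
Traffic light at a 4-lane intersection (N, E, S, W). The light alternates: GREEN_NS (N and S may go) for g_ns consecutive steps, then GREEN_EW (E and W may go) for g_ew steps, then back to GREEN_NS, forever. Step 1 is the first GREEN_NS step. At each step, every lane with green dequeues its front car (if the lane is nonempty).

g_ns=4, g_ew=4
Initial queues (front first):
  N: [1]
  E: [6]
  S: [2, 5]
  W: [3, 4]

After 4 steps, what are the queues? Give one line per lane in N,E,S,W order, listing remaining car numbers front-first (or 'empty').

Step 1 [NS]: N:car1-GO,E:wait,S:car2-GO,W:wait | queues: N=0 E=1 S=1 W=2
Step 2 [NS]: N:empty,E:wait,S:car5-GO,W:wait | queues: N=0 E=1 S=0 W=2
Step 3 [NS]: N:empty,E:wait,S:empty,W:wait | queues: N=0 E=1 S=0 W=2
Step 4 [NS]: N:empty,E:wait,S:empty,W:wait | queues: N=0 E=1 S=0 W=2

N: empty
E: 6
S: empty
W: 3 4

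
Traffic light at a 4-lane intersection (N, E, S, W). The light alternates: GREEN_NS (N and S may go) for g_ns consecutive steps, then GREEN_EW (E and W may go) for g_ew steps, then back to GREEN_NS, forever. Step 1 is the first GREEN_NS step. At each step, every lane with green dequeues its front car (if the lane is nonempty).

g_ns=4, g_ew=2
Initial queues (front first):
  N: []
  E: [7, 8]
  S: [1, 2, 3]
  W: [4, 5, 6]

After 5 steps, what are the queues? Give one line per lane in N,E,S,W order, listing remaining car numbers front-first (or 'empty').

Step 1 [NS]: N:empty,E:wait,S:car1-GO,W:wait | queues: N=0 E=2 S=2 W=3
Step 2 [NS]: N:empty,E:wait,S:car2-GO,W:wait | queues: N=0 E=2 S=1 W=3
Step 3 [NS]: N:empty,E:wait,S:car3-GO,W:wait | queues: N=0 E=2 S=0 W=3
Step 4 [NS]: N:empty,E:wait,S:empty,W:wait | queues: N=0 E=2 S=0 W=3
Step 5 [EW]: N:wait,E:car7-GO,S:wait,W:car4-GO | queues: N=0 E=1 S=0 W=2

N: empty
E: 8
S: empty
W: 5 6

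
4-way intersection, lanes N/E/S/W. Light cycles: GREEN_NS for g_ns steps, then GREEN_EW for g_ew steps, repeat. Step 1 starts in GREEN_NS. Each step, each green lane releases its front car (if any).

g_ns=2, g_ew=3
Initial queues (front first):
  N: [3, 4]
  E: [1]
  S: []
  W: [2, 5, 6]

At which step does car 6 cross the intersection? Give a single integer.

Step 1 [NS]: N:car3-GO,E:wait,S:empty,W:wait | queues: N=1 E=1 S=0 W=3
Step 2 [NS]: N:car4-GO,E:wait,S:empty,W:wait | queues: N=0 E=1 S=0 W=3
Step 3 [EW]: N:wait,E:car1-GO,S:wait,W:car2-GO | queues: N=0 E=0 S=0 W=2
Step 4 [EW]: N:wait,E:empty,S:wait,W:car5-GO | queues: N=0 E=0 S=0 W=1
Step 5 [EW]: N:wait,E:empty,S:wait,W:car6-GO | queues: N=0 E=0 S=0 W=0
Car 6 crosses at step 5

5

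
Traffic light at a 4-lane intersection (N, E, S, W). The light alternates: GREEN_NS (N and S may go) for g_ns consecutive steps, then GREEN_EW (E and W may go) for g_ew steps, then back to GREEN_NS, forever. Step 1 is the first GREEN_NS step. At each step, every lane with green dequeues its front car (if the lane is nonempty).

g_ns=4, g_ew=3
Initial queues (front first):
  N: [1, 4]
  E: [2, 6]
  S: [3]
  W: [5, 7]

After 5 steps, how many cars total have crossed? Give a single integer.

Answer: 5

Derivation:
Step 1 [NS]: N:car1-GO,E:wait,S:car3-GO,W:wait | queues: N=1 E=2 S=0 W=2
Step 2 [NS]: N:car4-GO,E:wait,S:empty,W:wait | queues: N=0 E=2 S=0 W=2
Step 3 [NS]: N:empty,E:wait,S:empty,W:wait | queues: N=0 E=2 S=0 W=2
Step 4 [NS]: N:empty,E:wait,S:empty,W:wait | queues: N=0 E=2 S=0 W=2
Step 5 [EW]: N:wait,E:car2-GO,S:wait,W:car5-GO | queues: N=0 E=1 S=0 W=1
Cars crossed by step 5: 5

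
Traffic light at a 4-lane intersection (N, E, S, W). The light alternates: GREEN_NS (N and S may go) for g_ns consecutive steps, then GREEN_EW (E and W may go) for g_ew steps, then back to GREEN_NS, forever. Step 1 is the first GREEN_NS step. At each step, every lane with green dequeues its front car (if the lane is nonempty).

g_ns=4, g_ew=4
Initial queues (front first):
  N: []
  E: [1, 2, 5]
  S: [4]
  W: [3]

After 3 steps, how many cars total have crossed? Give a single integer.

Step 1 [NS]: N:empty,E:wait,S:car4-GO,W:wait | queues: N=0 E=3 S=0 W=1
Step 2 [NS]: N:empty,E:wait,S:empty,W:wait | queues: N=0 E=3 S=0 W=1
Step 3 [NS]: N:empty,E:wait,S:empty,W:wait | queues: N=0 E=3 S=0 W=1
Cars crossed by step 3: 1

Answer: 1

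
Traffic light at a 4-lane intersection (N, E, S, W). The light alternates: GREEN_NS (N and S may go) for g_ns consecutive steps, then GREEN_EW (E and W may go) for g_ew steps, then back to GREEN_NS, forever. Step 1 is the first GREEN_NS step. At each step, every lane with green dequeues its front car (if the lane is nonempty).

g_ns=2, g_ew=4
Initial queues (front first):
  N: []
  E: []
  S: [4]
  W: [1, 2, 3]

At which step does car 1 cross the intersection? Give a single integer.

Step 1 [NS]: N:empty,E:wait,S:car4-GO,W:wait | queues: N=0 E=0 S=0 W=3
Step 2 [NS]: N:empty,E:wait,S:empty,W:wait | queues: N=0 E=0 S=0 W=3
Step 3 [EW]: N:wait,E:empty,S:wait,W:car1-GO | queues: N=0 E=0 S=0 W=2
Step 4 [EW]: N:wait,E:empty,S:wait,W:car2-GO | queues: N=0 E=0 S=0 W=1
Step 5 [EW]: N:wait,E:empty,S:wait,W:car3-GO | queues: N=0 E=0 S=0 W=0
Car 1 crosses at step 3

3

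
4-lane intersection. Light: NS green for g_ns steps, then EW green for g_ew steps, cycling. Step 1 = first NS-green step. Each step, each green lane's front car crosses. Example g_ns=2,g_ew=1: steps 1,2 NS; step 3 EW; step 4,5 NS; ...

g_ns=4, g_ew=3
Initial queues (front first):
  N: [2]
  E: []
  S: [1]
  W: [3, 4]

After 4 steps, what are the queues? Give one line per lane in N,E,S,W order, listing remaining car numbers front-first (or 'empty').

Step 1 [NS]: N:car2-GO,E:wait,S:car1-GO,W:wait | queues: N=0 E=0 S=0 W=2
Step 2 [NS]: N:empty,E:wait,S:empty,W:wait | queues: N=0 E=0 S=0 W=2
Step 3 [NS]: N:empty,E:wait,S:empty,W:wait | queues: N=0 E=0 S=0 W=2
Step 4 [NS]: N:empty,E:wait,S:empty,W:wait | queues: N=0 E=0 S=0 W=2

N: empty
E: empty
S: empty
W: 3 4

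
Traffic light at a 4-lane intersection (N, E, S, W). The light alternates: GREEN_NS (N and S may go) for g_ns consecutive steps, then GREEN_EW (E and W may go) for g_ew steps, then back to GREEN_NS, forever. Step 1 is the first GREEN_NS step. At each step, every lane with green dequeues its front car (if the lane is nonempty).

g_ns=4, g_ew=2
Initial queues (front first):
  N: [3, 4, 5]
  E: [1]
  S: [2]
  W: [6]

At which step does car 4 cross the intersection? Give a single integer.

Step 1 [NS]: N:car3-GO,E:wait,S:car2-GO,W:wait | queues: N=2 E=1 S=0 W=1
Step 2 [NS]: N:car4-GO,E:wait,S:empty,W:wait | queues: N=1 E=1 S=0 W=1
Step 3 [NS]: N:car5-GO,E:wait,S:empty,W:wait | queues: N=0 E=1 S=0 W=1
Step 4 [NS]: N:empty,E:wait,S:empty,W:wait | queues: N=0 E=1 S=0 W=1
Step 5 [EW]: N:wait,E:car1-GO,S:wait,W:car6-GO | queues: N=0 E=0 S=0 W=0
Car 4 crosses at step 2

2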